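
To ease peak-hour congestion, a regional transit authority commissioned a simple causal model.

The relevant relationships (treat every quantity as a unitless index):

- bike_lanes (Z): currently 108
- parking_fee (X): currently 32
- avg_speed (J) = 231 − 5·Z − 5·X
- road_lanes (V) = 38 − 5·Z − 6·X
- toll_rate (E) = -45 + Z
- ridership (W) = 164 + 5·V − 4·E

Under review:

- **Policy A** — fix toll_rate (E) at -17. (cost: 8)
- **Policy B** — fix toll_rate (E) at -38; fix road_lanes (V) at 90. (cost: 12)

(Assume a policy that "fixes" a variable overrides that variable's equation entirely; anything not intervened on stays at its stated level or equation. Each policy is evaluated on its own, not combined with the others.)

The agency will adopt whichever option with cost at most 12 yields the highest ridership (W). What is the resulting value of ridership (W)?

766

Policy A (E := -17):
  Z = 108
  X = 32
  V = 38 − 5·108 − 6·32 = -694
  E = -17
  W = 164 + 5·(-694) − 4·(-17) = -3238
Policy B (E := -38, V := 90):
  Z = 108
  X = 32
  V = 90
  E = -38
  W = 164 + 5·90 − 4·(-38) = 766
Comparing — Policy A: W=-3238, Policy B: W=766. Highest is 766 (Policy B).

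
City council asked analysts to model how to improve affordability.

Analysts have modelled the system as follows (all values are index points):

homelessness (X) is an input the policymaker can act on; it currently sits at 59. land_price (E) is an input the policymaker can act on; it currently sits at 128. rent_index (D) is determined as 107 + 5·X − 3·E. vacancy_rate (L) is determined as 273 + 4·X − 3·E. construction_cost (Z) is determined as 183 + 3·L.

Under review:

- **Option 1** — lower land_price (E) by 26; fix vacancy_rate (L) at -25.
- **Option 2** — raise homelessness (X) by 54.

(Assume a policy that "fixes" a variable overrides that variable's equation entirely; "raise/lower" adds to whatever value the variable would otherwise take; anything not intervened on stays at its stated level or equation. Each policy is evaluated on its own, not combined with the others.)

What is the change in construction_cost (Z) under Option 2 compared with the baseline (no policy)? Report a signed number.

Baseline:
  X = 59
  E = 128
  L = 273 + 4·59 − 3·128 = 125
  Z = 183 + 3·125 = 558
Option 2 (X + 54):
  X = 59 + 54 = 113
  E = 128
  L = 273 + 4·113 − 3·128 = 341
  Z = 183 + 3·341 = 1206
Change in Z: 1206 − 558 = 648

648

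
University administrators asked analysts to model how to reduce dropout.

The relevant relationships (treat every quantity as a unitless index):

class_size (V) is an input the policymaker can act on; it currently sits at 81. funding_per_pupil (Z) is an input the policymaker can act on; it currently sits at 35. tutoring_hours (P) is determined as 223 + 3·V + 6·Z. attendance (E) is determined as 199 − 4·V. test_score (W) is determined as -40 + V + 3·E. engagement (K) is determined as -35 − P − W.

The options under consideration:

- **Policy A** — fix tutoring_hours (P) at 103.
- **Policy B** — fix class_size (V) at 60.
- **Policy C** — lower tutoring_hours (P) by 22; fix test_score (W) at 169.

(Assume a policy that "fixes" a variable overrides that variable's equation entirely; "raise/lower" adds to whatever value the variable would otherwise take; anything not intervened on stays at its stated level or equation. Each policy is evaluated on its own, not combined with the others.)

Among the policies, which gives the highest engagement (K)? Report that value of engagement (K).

196

Policy A (P := 103):
  V = 81
  Z = 35
  P = 103
  E = 199 − 4·81 = -125
  W = -40 + 81 + 3·(-125) = -334
  K = -35 − 103 − (-334) = 196
Policy B (V := 60):
  V = 60
  Z = 35
  P = 223 + 3·60 + 6·35 = 613
  E = 199 − 4·60 = -41
  W = -40 + 60 + 3·(-41) = -103
  K = -35 − 613 − (-103) = -545
Policy C (P − 22, W := 169):
  V = 81
  Z = 35
  P = 223 + 3·81 + 6·35 (−22 from intervention) = 654
  E = 199 − 4·81 = -125
  W = 169
  K = -35 − 654 − 169 = -858
Comparing — Policy A: K=196, Policy B: K=-545, Policy C: K=-858. Highest is 196 (Policy A).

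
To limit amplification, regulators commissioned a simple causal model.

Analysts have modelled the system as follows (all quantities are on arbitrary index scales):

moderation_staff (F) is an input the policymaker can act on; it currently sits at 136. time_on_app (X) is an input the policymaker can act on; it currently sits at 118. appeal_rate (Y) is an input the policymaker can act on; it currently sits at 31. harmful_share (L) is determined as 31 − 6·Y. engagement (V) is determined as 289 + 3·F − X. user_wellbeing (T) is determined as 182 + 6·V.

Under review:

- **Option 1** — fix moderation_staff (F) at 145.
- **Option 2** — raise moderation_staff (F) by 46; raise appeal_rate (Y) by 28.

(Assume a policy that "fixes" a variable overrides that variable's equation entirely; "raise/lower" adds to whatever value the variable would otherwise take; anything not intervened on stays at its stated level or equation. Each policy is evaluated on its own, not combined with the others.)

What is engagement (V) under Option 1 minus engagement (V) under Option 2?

-111

Option 1 (F := 145):
  F = 145
  X = 118
  V = 289 + 3·145 − 118 = 606
Option 2 (F + 46, Y + 28):
  F = 136 + 46 = 182
  X = 118
  V = 289 + 3·182 − 118 = 717
V: 606 − 717 = -111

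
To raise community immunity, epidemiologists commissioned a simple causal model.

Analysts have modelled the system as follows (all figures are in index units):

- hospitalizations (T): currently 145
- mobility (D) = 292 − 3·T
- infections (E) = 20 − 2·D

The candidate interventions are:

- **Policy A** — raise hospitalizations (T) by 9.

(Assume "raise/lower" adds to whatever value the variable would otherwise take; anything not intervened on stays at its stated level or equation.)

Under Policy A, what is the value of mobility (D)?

-170

Policy A (T + 9):
  T = 145 + 9 = 154
  D = 292 − 3·154 = -170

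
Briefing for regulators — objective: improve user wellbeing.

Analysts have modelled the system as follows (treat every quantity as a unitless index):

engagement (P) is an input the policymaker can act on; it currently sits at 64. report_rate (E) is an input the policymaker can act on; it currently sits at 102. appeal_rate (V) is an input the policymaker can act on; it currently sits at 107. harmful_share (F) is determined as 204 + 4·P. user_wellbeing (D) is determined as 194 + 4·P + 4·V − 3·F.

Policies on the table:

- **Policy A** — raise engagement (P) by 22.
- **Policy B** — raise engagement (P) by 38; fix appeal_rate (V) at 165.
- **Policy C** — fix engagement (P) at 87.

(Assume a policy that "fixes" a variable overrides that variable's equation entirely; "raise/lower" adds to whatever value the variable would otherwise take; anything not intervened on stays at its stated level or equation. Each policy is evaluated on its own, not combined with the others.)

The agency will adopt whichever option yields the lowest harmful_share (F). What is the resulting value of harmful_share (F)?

548

Policy A (P + 22):
  P = 64 + 22 = 86
  F = 204 + 4·86 = 548
Policy B (P + 38, V := 165):
  P = 64 + 38 = 102
  F = 204 + 4·102 = 612
Policy C (P := 87):
  P = 87
  F = 204 + 4·87 = 552
Comparing — Policy A: F=548, Policy B: F=612, Policy C: F=552. Lowest is 548 (Policy A).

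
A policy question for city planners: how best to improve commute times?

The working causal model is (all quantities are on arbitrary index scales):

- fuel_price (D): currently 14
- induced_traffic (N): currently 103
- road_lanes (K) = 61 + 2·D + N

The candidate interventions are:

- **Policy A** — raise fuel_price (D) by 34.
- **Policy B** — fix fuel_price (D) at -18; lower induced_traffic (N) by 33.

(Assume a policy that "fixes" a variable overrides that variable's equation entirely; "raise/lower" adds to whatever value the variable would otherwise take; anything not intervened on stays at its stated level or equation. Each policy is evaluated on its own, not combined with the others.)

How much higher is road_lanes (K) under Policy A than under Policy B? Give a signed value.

Policy A (D + 34):
  D = 14 + 34 = 48
  N = 103
  K = 61 + 2·48 + 103 = 260
Policy B (D := -18, N − 33):
  D = -18
  N = 103 − 33 = 70
  K = 61 + 2·(-18) + 70 = 95
K: 260 − 95 = 165

165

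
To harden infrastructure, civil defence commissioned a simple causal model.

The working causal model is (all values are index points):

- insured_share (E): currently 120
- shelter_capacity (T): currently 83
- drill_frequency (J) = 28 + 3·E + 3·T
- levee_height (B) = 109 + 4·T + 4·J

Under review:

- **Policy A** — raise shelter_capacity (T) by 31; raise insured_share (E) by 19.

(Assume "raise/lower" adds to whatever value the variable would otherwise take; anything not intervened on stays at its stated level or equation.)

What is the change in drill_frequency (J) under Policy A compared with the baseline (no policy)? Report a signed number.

Baseline:
  E = 120
  T = 83
  J = 28 + 3·120 + 3·83 = 637
Policy A (T + 31, E + 19):
  E = 120 + 19 = 139
  T = 83 + 31 = 114
  J = 28 + 3·139 + 3·114 = 787
Change in J: 787 − 637 = 150

150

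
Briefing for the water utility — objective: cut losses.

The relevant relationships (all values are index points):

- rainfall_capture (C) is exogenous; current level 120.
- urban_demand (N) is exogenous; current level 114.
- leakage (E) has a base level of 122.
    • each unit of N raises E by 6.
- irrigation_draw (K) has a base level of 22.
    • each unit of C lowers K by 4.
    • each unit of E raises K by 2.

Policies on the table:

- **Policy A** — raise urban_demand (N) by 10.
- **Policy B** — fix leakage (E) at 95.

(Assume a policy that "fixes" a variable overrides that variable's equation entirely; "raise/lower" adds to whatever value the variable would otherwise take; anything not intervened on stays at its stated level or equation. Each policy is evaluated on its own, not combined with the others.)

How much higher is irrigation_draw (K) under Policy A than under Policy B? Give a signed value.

Policy A (N + 10):
  C = 120
  N = 114 + 10 = 124
  E = 122 + 6·124 = 866
  K = 22 − 4·120 + 2·866 = 1274
Policy B (E := 95):
  C = 120
  N = 114
  E = 95
  K = 22 − 4·120 + 2·95 = -268
K: 1274 − (-268) = 1542

1542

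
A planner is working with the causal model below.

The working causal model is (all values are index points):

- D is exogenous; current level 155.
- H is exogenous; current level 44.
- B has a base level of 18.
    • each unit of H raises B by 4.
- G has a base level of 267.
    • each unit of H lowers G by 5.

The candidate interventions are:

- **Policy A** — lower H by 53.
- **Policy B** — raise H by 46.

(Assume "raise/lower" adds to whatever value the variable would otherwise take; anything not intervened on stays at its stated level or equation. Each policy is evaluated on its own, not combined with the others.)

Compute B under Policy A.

-18

Policy A (H − 53):
  H = 44 − 53 = -9
  B = 18 + 4·(-9) = -18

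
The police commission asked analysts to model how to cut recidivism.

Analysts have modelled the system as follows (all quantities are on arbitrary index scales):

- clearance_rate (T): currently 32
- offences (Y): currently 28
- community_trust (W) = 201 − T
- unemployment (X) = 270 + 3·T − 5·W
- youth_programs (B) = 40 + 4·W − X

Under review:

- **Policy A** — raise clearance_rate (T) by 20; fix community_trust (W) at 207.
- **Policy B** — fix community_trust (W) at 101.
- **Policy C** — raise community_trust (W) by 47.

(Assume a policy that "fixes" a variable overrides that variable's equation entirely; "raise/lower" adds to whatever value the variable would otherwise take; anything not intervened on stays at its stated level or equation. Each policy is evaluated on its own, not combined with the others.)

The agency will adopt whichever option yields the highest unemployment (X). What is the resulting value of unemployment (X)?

Policy A (T + 20, W := 207):
  T = 32 + 20 = 52
  W = 207
  X = 270 + 3·52 − 5·207 = -609
Policy B (W := 101):
  T = 32
  W = 101
  X = 270 + 3·32 − 5·101 = -139
Policy C (W + 47):
  T = 32
  W = 201 − 32 (+47 from intervention) = 216
  X = 270 + 3·32 − 5·216 = -714
Comparing — Policy A: X=-609, Policy B: X=-139, Policy C: X=-714. Highest is -139 (Policy B).

-139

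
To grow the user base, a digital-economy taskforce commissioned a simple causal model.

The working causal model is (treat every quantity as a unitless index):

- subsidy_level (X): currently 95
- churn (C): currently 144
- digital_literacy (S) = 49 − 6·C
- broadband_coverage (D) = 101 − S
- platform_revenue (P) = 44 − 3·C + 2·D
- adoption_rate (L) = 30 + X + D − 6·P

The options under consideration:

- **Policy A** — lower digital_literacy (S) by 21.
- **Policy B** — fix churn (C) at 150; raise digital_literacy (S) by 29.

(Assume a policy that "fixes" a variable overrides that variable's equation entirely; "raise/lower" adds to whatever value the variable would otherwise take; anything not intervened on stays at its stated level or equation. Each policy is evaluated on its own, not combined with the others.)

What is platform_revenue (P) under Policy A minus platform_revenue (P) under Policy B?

46

Policy A (S − 21):
  C = 144
  S = 49 − 6·144 (−21 from intervention) = -836
  D = 101 − (-836) = 937
  P = 44 − 3·144 + 2·937 = 1486
Policy B (C := 150, S + 29):
  C = 150
  S = 49 − 6·150 (+29 from intervention) = -822
  D = 101 − (-822) = 923
  P = 44 − 3·150 + 2·923 = 1440
P: 1486 − 1440 = 46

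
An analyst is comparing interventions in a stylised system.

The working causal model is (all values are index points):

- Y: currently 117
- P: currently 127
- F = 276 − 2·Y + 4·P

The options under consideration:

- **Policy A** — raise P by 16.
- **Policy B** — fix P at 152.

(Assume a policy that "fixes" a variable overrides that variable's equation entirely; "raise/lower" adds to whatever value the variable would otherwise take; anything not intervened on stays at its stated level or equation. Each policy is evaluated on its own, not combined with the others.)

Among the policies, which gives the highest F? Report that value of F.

650

Policy A (P + 16):
  Y = 117
  P = 127 + 16 = 143
  F = 276 − 2·117 + 4·143 = 614
Policy B (P := 152):
  Y = 117
  P = 152
  F = 276 − 2·117 + 4·152 = 650
Comparing — Policy A: F=614, Policy B: F=650. Highest is 650 (Policy B).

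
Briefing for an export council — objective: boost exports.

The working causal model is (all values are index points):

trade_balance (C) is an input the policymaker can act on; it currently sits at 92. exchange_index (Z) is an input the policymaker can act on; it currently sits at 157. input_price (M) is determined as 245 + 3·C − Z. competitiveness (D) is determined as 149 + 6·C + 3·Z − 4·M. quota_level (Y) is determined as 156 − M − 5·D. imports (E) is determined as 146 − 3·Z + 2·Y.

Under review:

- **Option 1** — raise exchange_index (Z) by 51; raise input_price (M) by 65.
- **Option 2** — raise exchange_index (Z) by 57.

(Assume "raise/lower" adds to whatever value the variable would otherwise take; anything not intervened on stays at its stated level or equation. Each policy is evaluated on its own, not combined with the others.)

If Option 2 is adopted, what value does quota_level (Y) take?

-726

Option 2 (Z + 57):
  C = 92
  Z = 157 + 57 = 214
  M = 245 + 3·92 − 214 = 307
  D = 149 + 6·92 + 3·214 − 4·307 = 115
  Y = 156 − 307 − 5·115 = -726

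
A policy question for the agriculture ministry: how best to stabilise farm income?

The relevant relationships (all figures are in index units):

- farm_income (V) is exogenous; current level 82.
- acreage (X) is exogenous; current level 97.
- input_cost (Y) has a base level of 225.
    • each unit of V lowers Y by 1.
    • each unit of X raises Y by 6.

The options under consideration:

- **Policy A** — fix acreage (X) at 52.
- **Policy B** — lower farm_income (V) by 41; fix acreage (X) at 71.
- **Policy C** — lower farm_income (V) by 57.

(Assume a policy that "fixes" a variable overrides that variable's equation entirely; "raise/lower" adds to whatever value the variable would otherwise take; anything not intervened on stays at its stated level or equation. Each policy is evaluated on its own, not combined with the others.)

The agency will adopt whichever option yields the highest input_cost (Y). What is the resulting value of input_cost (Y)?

Policy A (X := 52):
  V = 82
  X = 52
  Y = 225 − 82 + 6·52 = 455
Policy B (V − 41, X := 71):
  V = 82 − 41 = 41
  X = 71
  Y = 225 − 41 + 6·71 = 610
Policy C (V − 57):
  V = 82 − 57 = 25
  X = 97
  Y = 225 − 25 + 6·97 = 782
Comparing — Policy A: Y=455, Policy B: Y=610, Policy C: Y=782. Highest is 782 (Policy C).

782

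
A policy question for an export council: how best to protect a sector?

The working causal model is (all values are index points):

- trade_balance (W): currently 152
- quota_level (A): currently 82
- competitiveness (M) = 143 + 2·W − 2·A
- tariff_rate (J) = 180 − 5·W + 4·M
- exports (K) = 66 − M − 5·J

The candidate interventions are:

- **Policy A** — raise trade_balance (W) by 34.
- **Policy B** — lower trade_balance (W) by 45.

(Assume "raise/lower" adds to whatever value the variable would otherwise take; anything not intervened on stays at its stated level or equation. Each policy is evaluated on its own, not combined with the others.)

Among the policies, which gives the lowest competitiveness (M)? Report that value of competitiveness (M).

Policy A (W + 34):
  W = 152 + 34 = 186
  A = 82
  M = 143 + 2·186 − 2·82 = 351
Policy B (W − 45):
  W = 152 − 45 = 107
  A = 82
  M = 143 + 2·107 − 2·82 = 193
Comparing — Policy A: M=351, Policy B: M=193. Lowest is 193 (Policy B).

193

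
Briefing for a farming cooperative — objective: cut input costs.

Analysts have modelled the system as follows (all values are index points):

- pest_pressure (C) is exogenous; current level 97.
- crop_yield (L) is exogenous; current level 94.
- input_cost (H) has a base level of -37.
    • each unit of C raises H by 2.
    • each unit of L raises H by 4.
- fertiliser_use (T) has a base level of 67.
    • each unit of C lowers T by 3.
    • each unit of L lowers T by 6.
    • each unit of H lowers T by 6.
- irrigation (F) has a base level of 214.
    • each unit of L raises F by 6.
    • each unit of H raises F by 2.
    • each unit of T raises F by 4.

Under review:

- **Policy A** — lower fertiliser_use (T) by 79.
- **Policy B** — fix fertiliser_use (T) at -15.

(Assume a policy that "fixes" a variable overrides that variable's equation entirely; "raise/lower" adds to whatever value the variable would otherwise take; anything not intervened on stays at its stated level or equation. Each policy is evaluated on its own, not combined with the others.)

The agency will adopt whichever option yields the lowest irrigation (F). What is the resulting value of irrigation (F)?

-14416

Policy A (T − 79):
  C = 97
  L = 94
  H = -37 + 2·97 + 4·94 = 533
  T = 67 − 3·97 − 6·94 − 6·533 (−79 from intervention) = -4065
  F = 214 + 6·94 + 2·533 + 4·(-4065) = -14416
Policy B (T := -15):
  C = 97
  L = 94
  H = -37 + 2·97 + 4·94 = 533
  T = -15
  F = 214 + 6·94 + 2·533 + 4·(-15) = 1784
Comparing — Policy A: F=-14416, Policy B: F=1784. Lowest is -14416 (Policy A).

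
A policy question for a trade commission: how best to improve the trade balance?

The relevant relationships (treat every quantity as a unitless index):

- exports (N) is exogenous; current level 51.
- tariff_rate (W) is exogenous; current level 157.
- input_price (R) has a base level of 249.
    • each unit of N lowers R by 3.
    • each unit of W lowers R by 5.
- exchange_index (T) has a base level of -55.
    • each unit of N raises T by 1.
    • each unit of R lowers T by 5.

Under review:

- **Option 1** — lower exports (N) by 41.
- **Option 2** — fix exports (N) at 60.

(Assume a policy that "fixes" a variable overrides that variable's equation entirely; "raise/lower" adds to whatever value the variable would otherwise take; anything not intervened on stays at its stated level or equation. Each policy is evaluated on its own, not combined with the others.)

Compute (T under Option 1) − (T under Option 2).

Option 1 (N − 41):
  N = 51 − 41 = 10
  W = 157
  R = 249 − 3·10 − 5·157 = -566
  T = -55 + 10 − 5·(-566) = 2785
Option 2 (N := 60):
  N = 60
  W = 157
  R = 249 − 3·60 − 5·157 = -716
  T = -55 + 60 − 5·(-716) = 3585
T: 2785 − 3585 = -800

-800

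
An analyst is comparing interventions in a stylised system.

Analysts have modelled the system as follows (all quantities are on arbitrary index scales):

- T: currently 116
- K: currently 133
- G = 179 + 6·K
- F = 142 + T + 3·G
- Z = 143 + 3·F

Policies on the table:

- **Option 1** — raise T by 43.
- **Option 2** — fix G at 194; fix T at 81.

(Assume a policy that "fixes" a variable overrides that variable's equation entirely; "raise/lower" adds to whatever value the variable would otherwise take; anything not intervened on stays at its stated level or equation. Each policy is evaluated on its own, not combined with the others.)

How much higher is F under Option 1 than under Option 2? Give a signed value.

2427

Option 1 (T + 43):
  T = 116 + 43 = 159
  K = 133
  G = 179 + 6·133 = 977
  F = 142 + 159 + 3·977 = 3232
Option 2 (G := 194, T := 81):
  T = 81
  K = 133
  G = 194
  F = 142 + 81 + 3·194 = 805
F: 3232 − 805 = 2427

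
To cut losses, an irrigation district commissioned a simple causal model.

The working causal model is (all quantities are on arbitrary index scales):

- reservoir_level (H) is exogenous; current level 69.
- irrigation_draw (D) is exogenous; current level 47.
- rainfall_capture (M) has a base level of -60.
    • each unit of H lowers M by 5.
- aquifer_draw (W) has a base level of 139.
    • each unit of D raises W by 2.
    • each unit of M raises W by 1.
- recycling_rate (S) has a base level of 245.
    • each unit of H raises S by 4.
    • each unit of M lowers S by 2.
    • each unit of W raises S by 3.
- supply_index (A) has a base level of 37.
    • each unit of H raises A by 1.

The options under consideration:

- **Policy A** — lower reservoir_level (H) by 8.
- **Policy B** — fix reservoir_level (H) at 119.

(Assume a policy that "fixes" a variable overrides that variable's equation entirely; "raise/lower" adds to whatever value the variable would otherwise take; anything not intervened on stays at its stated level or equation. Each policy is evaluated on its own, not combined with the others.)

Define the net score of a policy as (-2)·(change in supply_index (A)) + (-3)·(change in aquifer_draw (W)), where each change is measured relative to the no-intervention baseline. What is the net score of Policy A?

-104

Baseline:
  H = 69
  D = 47
  M = -60 − 5·69 = -405
  W = 139 + 2·47 + (-405) = -172
  A = 37 + 69 = 106
Policy A (H − 8):
  H = 69 − 8 = 61
  D = 47
  M = -60 − 5·61 = -365
  W = 139 + 2·47 + (-365) = -132
  A = 37 + 61 = 98
ΔA = 98 − 106 = -8; ΔW = -132 − (-172) = 40
Score = (-2)·(-8) + (-3)·40 = -104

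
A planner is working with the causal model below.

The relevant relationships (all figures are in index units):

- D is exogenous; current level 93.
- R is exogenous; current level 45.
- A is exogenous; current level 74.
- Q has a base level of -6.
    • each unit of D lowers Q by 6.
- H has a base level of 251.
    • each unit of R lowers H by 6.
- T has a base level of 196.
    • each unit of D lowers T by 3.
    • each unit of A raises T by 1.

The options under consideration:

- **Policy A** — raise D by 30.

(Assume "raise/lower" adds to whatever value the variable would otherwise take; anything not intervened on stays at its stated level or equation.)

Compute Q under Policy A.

-744

Policy A (D + 30):
  D = 93 + 30 = 123
  Q = -6 − 6·123 = -744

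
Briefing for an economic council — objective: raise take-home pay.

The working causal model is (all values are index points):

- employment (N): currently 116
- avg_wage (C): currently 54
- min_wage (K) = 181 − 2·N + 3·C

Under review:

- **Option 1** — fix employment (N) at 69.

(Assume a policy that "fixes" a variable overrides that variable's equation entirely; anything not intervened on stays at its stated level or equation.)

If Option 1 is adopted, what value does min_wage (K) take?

205

Option 1 (N := 69):
  N = 69
  C = 54
  K = 181 − 2·69 + 3·54 = 205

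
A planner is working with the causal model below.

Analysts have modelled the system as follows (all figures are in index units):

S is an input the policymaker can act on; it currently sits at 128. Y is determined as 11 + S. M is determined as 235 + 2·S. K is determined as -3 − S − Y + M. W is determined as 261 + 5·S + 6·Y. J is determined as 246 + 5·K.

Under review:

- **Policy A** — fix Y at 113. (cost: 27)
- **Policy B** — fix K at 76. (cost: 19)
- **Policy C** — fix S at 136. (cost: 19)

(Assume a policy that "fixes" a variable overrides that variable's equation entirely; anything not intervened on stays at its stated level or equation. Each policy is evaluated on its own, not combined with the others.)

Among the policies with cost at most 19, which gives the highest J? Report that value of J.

Policy B (K := 76):
  S = 128
  Y = 11 + 128 = 139
  M = 235 + 2·128 = 491
  K = 76
  J = 246 + 5·76 = 626
Policy C (S := 136):
  S = 136
  Y = 11 + 136 = 147
  M = 235 + 2·136 = 507
  K = -3 − 136 − 147 + 507 = 221
  J = 246 + 5·221 = 1351
Comparing — Policy B: J=626, Policy C: J=1351. Highest is 1351 (Policy C).

1351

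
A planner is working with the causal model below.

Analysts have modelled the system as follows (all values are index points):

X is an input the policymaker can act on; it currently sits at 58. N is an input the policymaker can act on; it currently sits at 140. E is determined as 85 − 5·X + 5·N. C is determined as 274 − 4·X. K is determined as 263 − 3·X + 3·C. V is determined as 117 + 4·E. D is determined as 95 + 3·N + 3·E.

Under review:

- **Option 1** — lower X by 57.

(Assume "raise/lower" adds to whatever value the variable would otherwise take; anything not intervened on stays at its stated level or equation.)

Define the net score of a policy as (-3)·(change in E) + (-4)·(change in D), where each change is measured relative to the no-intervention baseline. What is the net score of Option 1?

-4275

Baseline:
  X = 58
  N = 140
  E = 85 − 5·58 + 5·140 = 495
  D = 95 + 3·140 + 3·495 = 2000
Option 1 (X − 57):
  X = 58 − 57 = 1
  N = 140
  E = 85 − 5·1 + 5·140 = 780
  D = 95 + 3·140 + 3·780 = 2855
ΔE = 780 − 495 = 285; ΔD = 2855 − 2000 = 855
Score = (-3)·285 + (-4)·855 = -4275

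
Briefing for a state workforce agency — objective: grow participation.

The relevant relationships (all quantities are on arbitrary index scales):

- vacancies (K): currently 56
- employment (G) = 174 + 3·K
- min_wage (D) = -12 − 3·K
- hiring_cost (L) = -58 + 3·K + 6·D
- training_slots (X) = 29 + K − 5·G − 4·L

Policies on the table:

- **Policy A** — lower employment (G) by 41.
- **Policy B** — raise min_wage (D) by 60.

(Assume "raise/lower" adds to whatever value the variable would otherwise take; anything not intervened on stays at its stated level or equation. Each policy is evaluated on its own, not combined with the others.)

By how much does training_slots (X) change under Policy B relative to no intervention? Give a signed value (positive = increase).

-1440

Baseline:
  K = 56
  G = 174 + 3·56 = 342
  D = -12 − 3·56 = -180
  L = -58 + 3·56 + 6·(-180) = -970
  X = 29 + 56 − 5·342 − 4·(-970) = 2255
Policy B (D + 60):
  K = 56
  G = 174 + 3·56 = 342
  D = -12 − 3·56 (+60 from intervention) = -120
  L = -58 + 3·56 + 6·(-120) = -610
  X = 29 + 56 − 5·342 − 4·(-610) = 815
Change in X: 815 − 2255 = -1440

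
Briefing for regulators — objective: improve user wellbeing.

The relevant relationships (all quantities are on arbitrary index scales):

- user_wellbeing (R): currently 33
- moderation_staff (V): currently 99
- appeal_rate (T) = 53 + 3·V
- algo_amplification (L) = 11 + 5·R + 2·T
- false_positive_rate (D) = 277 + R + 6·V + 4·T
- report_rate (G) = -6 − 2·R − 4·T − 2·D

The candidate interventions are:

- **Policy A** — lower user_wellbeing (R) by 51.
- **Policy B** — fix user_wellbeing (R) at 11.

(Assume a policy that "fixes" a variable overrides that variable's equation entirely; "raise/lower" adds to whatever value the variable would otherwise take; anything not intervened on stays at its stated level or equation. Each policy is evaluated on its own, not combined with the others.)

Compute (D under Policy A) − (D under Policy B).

-29

Policy A (R − 51):
  R = 33 − 51 = -18
  V = 99
  T = 53 + 3·99 = 350
  D = 277 + (-18) + 6·99 + 4·350 = 2253
Policy B (R := 11):
  R = 11
  V = 99
  T = 53 + 3·99 = 350
  D = 277 + 11 + 6·99 + 4·350 = 2282
D: 2253 − 2282 = -29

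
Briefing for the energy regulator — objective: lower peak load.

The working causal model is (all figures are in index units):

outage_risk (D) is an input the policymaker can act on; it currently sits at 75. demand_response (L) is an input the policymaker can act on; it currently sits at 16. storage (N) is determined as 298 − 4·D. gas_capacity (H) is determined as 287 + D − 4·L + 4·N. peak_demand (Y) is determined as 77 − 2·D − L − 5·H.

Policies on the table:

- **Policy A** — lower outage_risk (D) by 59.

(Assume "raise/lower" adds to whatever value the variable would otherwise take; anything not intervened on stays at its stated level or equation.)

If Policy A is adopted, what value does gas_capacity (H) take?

Policy A (D − 59):
  D = 75 − 59 = 16
  L = 16
  N = 298 − 4·16 = 234
  H = 287 + 16 − 4·16 + 4·234 = 1175

1175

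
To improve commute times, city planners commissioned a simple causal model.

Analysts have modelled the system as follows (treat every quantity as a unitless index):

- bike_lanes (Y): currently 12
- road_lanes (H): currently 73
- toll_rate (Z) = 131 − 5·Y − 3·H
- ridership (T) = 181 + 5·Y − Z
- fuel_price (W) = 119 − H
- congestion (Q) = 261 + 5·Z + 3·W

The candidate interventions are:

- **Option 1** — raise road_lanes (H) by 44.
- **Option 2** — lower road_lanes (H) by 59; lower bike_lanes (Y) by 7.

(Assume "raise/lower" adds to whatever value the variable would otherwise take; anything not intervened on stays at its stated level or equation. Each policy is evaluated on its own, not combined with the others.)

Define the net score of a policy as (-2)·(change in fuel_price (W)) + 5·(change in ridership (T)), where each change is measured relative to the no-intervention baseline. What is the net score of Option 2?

-1353

Baseline:
  Y = 12
  H = 73
  Z = 131 − 5·12 − 3·73 = -148
  T = 181 + 5·12 − (-148) = 389
  W = 119 − 73 = 46
Option 2 (H − 59, Y − 7):
  Y = 12 − 7 = 5
  H = 73 − 59 = 14
  Z = 131 − 5·5 − 3·14 = 64
  T = 181 + 5·5 − 64 = 142
  W = 119 − 14 = 105
ΔW = 105 − 46 = 59; ΔT = 142 − 389 = -247
Score = (-2)·59 + 5·(-247) = -1353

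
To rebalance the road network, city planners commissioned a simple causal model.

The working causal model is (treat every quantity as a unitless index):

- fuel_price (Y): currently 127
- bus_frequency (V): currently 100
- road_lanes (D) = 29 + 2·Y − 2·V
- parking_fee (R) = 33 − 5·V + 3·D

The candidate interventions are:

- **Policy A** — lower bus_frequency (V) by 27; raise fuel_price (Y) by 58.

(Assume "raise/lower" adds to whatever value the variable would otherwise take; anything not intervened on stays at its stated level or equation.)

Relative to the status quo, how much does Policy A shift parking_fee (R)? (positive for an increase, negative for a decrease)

645

Baseline:
  Y = 127
  V = 100
  D = 29 + 2·127 − 2·100 = 83
  R = 33 − 5·100 + 3·83 = -218
Policy A (V − 27, Y + 58):
  Y = 127 + 58 = 185
  V = 100 − 27 = 73
  D = 29 + 2·185 − 2·73 = 253
  R = 33 − 5·73 + 3·253 = 427
Change in R: 427 − (-218) = 645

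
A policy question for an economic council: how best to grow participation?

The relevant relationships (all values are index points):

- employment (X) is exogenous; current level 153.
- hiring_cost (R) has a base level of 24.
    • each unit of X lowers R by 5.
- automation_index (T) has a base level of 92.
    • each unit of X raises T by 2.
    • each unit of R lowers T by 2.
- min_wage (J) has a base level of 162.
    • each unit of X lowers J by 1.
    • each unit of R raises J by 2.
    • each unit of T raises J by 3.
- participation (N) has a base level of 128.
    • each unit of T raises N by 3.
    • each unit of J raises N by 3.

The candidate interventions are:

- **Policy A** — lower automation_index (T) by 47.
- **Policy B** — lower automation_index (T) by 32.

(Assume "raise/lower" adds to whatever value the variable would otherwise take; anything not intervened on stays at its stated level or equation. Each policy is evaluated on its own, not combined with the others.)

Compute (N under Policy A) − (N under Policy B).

Policy A (T − 47):
  X = 153
  R = 24 − 5·153 = -741
  T = 92 + 2·153 − 2·(-741) (−47 from intervention) = 1833
  J = 162 − 153 + 2·(-741) + 3·1833 = 4026
  N = 128 + 3·1833 + 3·4026 = 17705
Policy B (T − 32):
  X = 153
  R = 24 − 5·153 = -741
  T = 92 + 2·153 − 2·(-741) (−32 from intervention) = 1848
  J = 162 − 153 + 2·(-741) + 3·1848 = 4071
  N = 128 + 3·1848 + 3·4071 = 17885
N: 17705 − 17885 = -180

-180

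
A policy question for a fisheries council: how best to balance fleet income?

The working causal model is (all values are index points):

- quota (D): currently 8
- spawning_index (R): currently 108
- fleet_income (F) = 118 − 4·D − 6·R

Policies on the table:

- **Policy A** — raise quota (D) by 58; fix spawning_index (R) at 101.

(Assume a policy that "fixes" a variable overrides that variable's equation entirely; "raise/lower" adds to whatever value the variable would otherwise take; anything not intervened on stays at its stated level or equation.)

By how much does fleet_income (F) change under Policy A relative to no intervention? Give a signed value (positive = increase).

Baseline:
  D = 8
  R = 108
  F = 118 − 4·8 − 6·108 = -562
Policy A (D + 58, R := 101):
  D = 8 + 58 = 66
  R = 101
  F = 118 − 4·66 − 6·101 = -752
Change in F: -752 − (-562) = -190

-190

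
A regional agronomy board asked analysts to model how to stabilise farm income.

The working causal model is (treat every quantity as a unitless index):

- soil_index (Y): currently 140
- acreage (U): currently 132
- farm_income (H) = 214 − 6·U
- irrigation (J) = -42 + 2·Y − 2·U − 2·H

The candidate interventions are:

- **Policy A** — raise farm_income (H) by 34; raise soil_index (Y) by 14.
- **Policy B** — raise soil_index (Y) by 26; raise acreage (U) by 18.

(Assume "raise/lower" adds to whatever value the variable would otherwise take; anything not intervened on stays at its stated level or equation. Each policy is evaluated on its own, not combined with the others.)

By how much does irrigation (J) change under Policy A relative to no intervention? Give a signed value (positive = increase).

Baseline:
  Y = 140
  U = 132
  H = 214 − 6·132 = -578
  J = -42 + 2·140 − 2·132 − 2·(-578) = 1130
Policy A (H + 34, Y + 14):
  Y = 140 + 14 = 154
  U = 132
  H = 214 − 6·132 (+34 from intervention) = -544
  J = -42 + 2·154 − 2·132 − 2·(-544) = 1090
Change in J: 1090 − 1130 = -40

-40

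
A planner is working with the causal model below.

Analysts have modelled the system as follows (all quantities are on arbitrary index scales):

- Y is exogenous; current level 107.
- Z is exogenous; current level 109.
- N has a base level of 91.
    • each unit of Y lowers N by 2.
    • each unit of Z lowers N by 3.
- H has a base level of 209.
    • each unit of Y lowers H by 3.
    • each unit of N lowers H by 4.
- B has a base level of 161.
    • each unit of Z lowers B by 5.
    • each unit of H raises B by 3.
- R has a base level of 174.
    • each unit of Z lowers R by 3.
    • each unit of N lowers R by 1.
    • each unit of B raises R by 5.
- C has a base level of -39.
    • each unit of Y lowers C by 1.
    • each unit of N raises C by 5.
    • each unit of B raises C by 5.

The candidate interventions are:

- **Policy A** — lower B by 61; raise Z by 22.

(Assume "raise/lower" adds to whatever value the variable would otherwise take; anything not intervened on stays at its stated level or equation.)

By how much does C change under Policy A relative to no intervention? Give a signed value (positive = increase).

2775

Baseline:
  Y = 107
  Z = 109
  N = 91 − 2·107 − 3·109 = -450
  H = 209 − 3·107 − 4·(-450) = 1688
  B = 161 − 5·109 + 3·1688 = 4680
  C = -39 − 107 + 5·(-450) + 5·4680 = 21004
Policy A (B − 61, Z + 22):
  Y = 107
  Z = 109 + 22 = 131
  N = 91 − 2·107 − 3·131 = -516
  H = 209 − 3·107 − 4·(-516) = 1952
  B = 161 − 5·131 + 3·1952 (−61 from intervention) = 5301
  C = -39 − 107 + 5·(-516) + 5·5301 = 23779
Change in C: 23779 − 21004 = 2775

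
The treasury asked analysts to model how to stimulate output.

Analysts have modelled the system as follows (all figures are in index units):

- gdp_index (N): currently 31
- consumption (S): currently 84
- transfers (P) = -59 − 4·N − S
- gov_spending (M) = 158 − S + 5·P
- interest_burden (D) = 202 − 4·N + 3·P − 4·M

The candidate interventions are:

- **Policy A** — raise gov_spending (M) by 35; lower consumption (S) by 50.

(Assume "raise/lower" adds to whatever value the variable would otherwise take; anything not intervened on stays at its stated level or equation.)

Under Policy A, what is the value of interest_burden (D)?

3131

Policy A (M + 35, S − 50):
  N = 31
  S = 84 − 50 = 34
  P = -59 − 4·31 − 34 = -217
  M = 158 − 34 + 5·(-217) (+35 from intervention) = -926
  D = 202 − 4·31 + 3·(-217) − 4·(-926) = 3131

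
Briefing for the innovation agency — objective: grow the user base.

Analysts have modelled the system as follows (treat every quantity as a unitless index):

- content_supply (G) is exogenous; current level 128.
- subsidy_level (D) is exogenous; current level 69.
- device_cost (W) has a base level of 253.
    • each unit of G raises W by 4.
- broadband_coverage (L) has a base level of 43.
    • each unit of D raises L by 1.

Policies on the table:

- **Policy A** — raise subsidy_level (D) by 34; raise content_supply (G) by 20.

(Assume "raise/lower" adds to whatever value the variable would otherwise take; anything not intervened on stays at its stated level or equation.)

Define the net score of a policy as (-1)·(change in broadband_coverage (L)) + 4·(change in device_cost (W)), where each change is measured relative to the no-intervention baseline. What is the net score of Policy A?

Baseline:
  G = 128
  D = 69
  W = 253 + 4·128 = 765
  L = 43 + 69 = 112
Policy A (D + 34, G + 20):
  G = 128 + 20 = 148
  D = 69 + 34 = 103
  W = 253 + 4·148 = 845
  L = 43 + 103 = 146
ΔL = 146 − 112 = 34; ΔW = 845 − 765 = 80
Score = (-1)·34 + 4·80 = 286

286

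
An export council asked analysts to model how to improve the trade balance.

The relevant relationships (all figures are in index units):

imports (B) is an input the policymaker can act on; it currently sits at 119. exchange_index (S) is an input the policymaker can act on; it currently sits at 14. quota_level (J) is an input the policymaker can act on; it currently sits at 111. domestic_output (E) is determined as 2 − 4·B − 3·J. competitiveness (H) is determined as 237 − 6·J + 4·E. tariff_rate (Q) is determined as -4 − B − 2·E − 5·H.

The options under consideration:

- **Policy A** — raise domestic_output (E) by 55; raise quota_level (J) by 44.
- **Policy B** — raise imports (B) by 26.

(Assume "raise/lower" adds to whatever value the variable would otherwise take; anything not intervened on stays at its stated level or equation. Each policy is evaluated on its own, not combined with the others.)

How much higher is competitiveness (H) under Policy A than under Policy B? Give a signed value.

-156

Policy A (E + 55, J + 44):
  B = 119
  J = 111 + 44 = 155
  E = 2 − 4·119 − 3·155 (+55 from intervention) = -884
  H = 237 − 6·155 + 4·(-884) = -4229
Policy B (B + 26):
  B = 119 + 26 = 145
  J = 111
  E = 2 − 4·145 − 3·111 = -911
  H = 237 − 6·111 + 4·(-911) = -4073
H: -4229 − (-4073) = -156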